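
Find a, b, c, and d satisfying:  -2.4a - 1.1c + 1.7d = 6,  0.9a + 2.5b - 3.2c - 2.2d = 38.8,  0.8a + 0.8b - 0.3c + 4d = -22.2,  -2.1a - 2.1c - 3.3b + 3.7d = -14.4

a = -4, b = 4, c = -6, d = -6

Row-reduce the augmented matrix:
R1 ← R1 / (-12/5).
R2 ← R2 − 9/10·R1.
R3 ← R3 − 4/5·R1.
R4 ← R4 + 21/10·R1.
R2 ← R2 / (5/2).
R3 ← R3 − 4/5·R2.
R4 ← R4 + 33/10·R2.
R3 ← R3 / (367/750).
R1 ← R1 − 11/24·R3.
R2 ← R2 + 289/200·R3.
R4 ← R4 + 2953/500·R3.
R4 ← R4 / (449957/7340).
R1 ← R1 + 16013/2936·R4.
R2 ← R2 − 42093/2936·R4.
R3 ← R3 − 3800/367·R4.
Reading off the reduced rows gives a = -4, b = 4, c = -6, d = -6.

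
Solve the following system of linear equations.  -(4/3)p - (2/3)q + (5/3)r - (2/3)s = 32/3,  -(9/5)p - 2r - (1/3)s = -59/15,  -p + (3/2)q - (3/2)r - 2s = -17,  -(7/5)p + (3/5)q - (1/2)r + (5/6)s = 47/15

Row-reduce the augmented matrix:
R1 ← R1 / (-4/3).
R2 ← R2 + 9/5·R1.
R3 ← R3 + 1·R1.
R4 ← R4 + 7/5·R1.
R2 ← R2 / (9/10).
R1 ← R1 − 1/2·R2.
R3 ← R3 − 2·R2.
R4 ← R4 − 13/10·R2.
R3 ← R3 / (241/36).
R1 ← R1 − 10/9·R3.
R2 ← R2 + 85/18·R3.
R4 ← R4 − 35/9·R3.
R4 ← R4 / (16757/7230).
R1 ← R1 − 155/241·R4.
R2 ← R2 + 952/723·R4.
R3 ← R3 + 298/723·R4.
Reading off the reduced rows gives p = -3, q = -4, r = 4, s = 4.

p = -3, q = -4, r = 4, s = 4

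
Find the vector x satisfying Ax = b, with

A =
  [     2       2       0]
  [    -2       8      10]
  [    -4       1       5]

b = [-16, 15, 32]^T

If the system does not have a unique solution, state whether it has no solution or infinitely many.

no solution

Row-reduce:
R1 ← R1 / (2).
R2 ← R2 + 2·R1.
R3 ← R3 + 4·R1.
R2 ← R2 / (10).
R1 ← R1 − 1·R2.
R3 ← R3 − 5·R2.
Row 3 reduces to 0 = 1/2, a contradiction. The system is inconsistent.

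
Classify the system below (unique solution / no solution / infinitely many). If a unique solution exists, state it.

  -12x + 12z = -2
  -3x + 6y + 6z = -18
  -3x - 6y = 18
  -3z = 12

Row-reduce:
R1 ← R1 / (-12).
R2 ← R2 + 3·R1.
R3 ← R3 + 3·R1.
R2 ← R2 / (6).
R3 ← R3 + 6·R2.
Swap R3 and R4.
R3 ← R3 / (-3).
R1 ← R1 + 1·R3.
R2 ← R2 − 1/2·R3.
Row 4 reduces to 0 = 1, a contradiction. The system is inconsistent.

no solution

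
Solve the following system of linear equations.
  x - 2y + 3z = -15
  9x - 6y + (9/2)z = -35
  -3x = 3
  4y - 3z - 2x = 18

Row-reduce:
R2 ← R2 − 9·R1.
R3 ← R3 + 3·R1.
R4 ← R4 + 2·R1.
R2 ← R2 / (12).
R1 ← R1 + 2·R2.
R3 ← R3 + 6·R2.
R3 ← R3 / (-9/4).
R1 ← R1 + 3/4·R3.
R2 ← R2 + 15/8·R3.
R4 ← R4 − 3·R3.
Row 4 reduces to 0 = -4/3, a contradiction. The system is inconsistent.

no solution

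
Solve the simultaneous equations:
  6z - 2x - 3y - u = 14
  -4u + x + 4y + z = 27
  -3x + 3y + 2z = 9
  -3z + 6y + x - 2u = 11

Row-reduce the augmented matrix:
R1 ← R1 / (-2).
R2 ← R2 − 1·R1.
R3 ← R3 + 3·R1.
R4 ← R4 − 1·R1.
R2 ← R2 / (5/2).
R1 ← R1 − 3/2·R2.
R3 ← R3 − 15/2·R2.
R4 ← R4 − 9/2·R2.
R3 ← R3 / (-19).
R1 ← R1 + 27/5·R3.
R2 ← R2 − 8/5·R3.
R4 ← R4 + 36/5·R3.
R4 ← R4 / (-8/95).
R1 ← R1 + 101/95·R4.
R2 ← R2 + 51/95·R4.
R3 ← R3 + 15/19·R4.
Reading off the reduced rows gives x = 5, y = 4, z = 6, u = 0.

x = 5, y = 4, z = 6, u = 0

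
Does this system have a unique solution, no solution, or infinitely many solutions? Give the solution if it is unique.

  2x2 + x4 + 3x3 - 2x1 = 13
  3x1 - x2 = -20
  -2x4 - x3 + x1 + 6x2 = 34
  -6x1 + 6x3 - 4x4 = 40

x1 = -5, x2 = 5, x3 = -1, x4 = -4

Row-reduce the augmented matrix:
R1 ← R1 / (-2).
R2 ← R2 − 3·R1.
R3 ← R3 − 1·R1.
R4 ← R4 + 6·R1.
R2 ← R2 / (2).
R1 ← R1 + 1·R2.
R3 ← R3 − 7·R2.
R4 ← R4 + 6·R2.
R3 ← R3 / (-61/4).
R1 ← R1 − 3/4·R3.
R2 ← R2 − 9/4·R3.
R4 ← R4 − 21/2·R3.
R4 ← R4 / (-436/61).
R1 ← R1 + 5/61·R4.
R2 ← R2 + 15/61·R4.
R3 ← R3 − 27/61·R4.
Reading off the reduced rows gives x1 = -5, x2 = 5, x3 = -1, x4 = -4.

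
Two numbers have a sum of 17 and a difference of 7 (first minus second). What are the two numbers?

Let x = first number, y = second number.
  x + y = 17
  x - y = 7
From equation 1: x = 17 − y.
Substitute into equation 2 and solve: y = 5.
Then x = 12.

first number: 12, second number: 5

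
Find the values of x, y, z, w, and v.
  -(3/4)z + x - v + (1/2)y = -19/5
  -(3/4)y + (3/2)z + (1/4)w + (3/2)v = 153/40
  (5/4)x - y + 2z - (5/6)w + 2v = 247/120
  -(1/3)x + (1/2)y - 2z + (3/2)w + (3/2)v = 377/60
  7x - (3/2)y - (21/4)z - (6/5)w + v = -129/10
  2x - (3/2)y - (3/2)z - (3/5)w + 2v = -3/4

x = -3/2, y = 3/2, z = 1/3, w = 1, v = 14/5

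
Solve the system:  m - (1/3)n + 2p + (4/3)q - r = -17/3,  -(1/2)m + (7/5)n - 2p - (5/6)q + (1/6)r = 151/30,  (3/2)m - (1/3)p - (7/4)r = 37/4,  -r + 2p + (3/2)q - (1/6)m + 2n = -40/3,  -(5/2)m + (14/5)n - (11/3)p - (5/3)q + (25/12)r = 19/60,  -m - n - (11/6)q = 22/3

no solution

Row-reduce:
R2 ← R2 + 1/2·R1.
R3 ← R3 − 3/2·R1.
R4 ← R4 + 1/6·R1.
R5 ← R5 + 5/2·R1.
R6 ← R6 + 1·R1.
R2 ← R2 / (37/30).
R1 ← R1 + 1/3·R2.
R3 ← R3 − 1/2·R2.
R4 ← R4 − 35/18·R2.
R5 ← R5 − 59/30·R2.
R6 ← R6 + 4/3·R2.
R3 ← R3 / (-325/111).
R1 ← R1 − 64/37·R3.
R2 ← R2 + 30/37·R3.
R4 ← R4 − 434/111·R3.
R5 ← R5 − 325/111·R3.
R6 ← R6 − 34/37·R3.
R4 ← R4 / (-134/225).
R1 ← R1 − 11/75·R4.
R2 ← R2 − 2/5·R4.
R3 ← R3 − 33/50·R4.
R6 ← R6 + 193/150·R4.
Swap R5 and R6.
R5 ← R5 / (1673/5226).
R1 ← R1 + 1179/871·R5.
R2 ← R2 + 1345/1742·R5.
R3 ← R3 + 2931/3484·R5.
R4 ← R4 − 1162/871·R5.
Row 6 reduces to 0 = -1/2, a contradiction. The system is inconsistent.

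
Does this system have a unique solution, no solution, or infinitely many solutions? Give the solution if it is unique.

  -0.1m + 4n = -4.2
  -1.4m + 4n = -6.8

Row-reduce the augmented matrix:
R1 ← R1 / (-1/10).
R2 ← R2 + 7/5·R1.
R2 ← R2 / (-52).
R1 ← R1 + 40·R2.
Reading off the reduced rows gives m = 2, n = -1.

m = 2, n = -1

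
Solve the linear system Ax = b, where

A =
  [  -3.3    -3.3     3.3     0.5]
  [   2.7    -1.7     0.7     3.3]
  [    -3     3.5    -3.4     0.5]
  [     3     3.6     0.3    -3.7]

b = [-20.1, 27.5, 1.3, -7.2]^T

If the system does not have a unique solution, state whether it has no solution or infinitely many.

x_1 = 4, x_2 = 1, x_3 = -2, x_4 = 6

Row-reduce the augmented matrix:
R1 ← R1 / (-33/10).
R2 ← R2 − 27/10·R1.
R3 ← R3 + 3·R1.
R4 ← R4 − 3·R1.
R2 ← R2 / (-22/5).
R1 ← R1 − 1·R2.
R3 ← R3 − 13/2·R2.
R4 ← R4 − 3/5·R2.
R3 ← R3 / (-303/220).
R1 ← R1 + 5/22·R3.
R2 ← R2 + 17/22·R3.
R4 ← R4 − 207/55·R3.
R4 ← R4 / (27459/2222).
R1 ← R1 + 734/3333·R4.
R2 ← R2 + 13141/3333·R4.
R3 ← R3 + 13370/3333·R4.
Reading off the reduced rows gives x_1 = 4, x_2 = 1, x_3 = -2, x_4 = 6.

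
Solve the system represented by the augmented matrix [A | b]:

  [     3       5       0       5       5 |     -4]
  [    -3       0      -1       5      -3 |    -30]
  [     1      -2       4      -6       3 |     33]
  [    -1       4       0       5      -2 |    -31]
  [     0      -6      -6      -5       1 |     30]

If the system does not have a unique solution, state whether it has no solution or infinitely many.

Row-reduce the augmented matrix:
R1 ← R1 / (3).
R2 ← R2 + 3·R1.
R3 ← R3 − 1·R1.
R4 ← R4 + 1·R1.
R2 ← R2 / (5).
R1 ← R1 − 5/3·R2.
R3 ← R3 + 11/3·R2.
R4 ← R4 − 17/3·R2.
R5 ← R5 + 6·R2.
R3 ← R3 / (49/15).
R1 ← R1 − 1/3·R3.
R2 ← R2 + 1/5·R3.
R4 ← R4 − 17/15·R3.
R5 ← R5 + 36/5·R3.
R4 ← R4 / (-223/49).
R1 ← R1 + 80/49·R4.
R2 ← R2 − 97/49·R4.
R3 ← R3 + 5/49·R4.
R5 ← R5 − 307/49·R4.
R5 ← R5 / (1038/223).
R1 ← R1 − 445/223·R5.
R2 ← R2 + 219/223·R5.
R3 ← R3 − 209/223·R5.
R4 ← R4 − 175/223·R5.
Reading off the reduced rows gives x_1 = 2, x_2 = -2, x_3 = 0, x_4 = -3, x_5 = 3.

x_1 = 2, x_2 = -2, x_3 = 0, x_4 = -3, x_5 = 3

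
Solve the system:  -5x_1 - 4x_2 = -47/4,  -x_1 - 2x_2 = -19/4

x_1 = 3/4, x_2 = 2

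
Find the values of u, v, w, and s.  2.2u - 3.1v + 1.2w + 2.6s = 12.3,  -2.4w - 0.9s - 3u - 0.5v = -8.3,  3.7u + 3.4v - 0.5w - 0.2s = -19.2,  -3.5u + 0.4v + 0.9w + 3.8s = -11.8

u = 0, v = -5, w = 6, s = -4

Row-reduce the augmented matrix:
R1 ← R1 / (11/5).
R2 ← R2 + 3·R1.
R3 ← R3 − 37/10·R1.
R4 ← R4 + 7/2·R1.
R2 ← R2 / (-52/11).
R1 ← R1 + 31/22·R2.
R3 ← R3 − 379/44·R2.
R4 ← R4 + 997/220·R2.
R3 ← R3 / (-2033/520).
R1 ← R1 − 201/260·R3.
R2 ← R2 − 21/130·R3.
R4 ← R4 − 9207/2600·R3.
R4 ← R4 / (1143471/203300).
R1 ← R1 − 17981/40660·R4.
R2 ← R2 + 11169/20330·R4.
R3 ← R3 + 515/8132·R4.
Reading off the reduced rows gives u = 0, v = -5, w = 6, s = -4.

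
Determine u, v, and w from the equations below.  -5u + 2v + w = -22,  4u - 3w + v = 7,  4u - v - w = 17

u = 6, v = 1, w = 6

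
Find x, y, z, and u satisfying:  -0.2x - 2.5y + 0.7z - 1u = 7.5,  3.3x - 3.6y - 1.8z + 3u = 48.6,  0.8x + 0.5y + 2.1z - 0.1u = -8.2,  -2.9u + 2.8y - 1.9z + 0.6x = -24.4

Row-reduce the augmented matrix:
R1 ← R1 / (-1/5).
R2 ← R2 − 33/10·R1.
R3 ← R3 − 4/5·R1.
R4 ← R4 − 3/5·R1.
R2 ← R2 / (-897/20).
R1 ← R1 − 25/2·R2.
R3 ← R3 + 19/2·R2.
R4 ← R4 + 47/10·R2.
R3 ← R3 / (326/115).
R1 ← R1 + 18/23·R3.
R2 ← R2 + 5/23·R3.
R4 ← R4 + 189/230·R3.
R4 ← R4 / (-410651/84760).
R1 ← R1 − 3793/4238·R4.
R2 ← R2 − 1745/8476·R4.
R3 ← R3 + 3709/8476·R4.
Reading off the reduced rows gives x = 2, y = -6, z = -3, u = 5.

x = 2, y = -6, z = -3, u = 5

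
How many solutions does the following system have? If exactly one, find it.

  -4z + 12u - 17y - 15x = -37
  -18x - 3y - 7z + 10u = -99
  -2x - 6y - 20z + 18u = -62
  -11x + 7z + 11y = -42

x = 5, y = -2, z = 5, u = 2

Row-reduce the augmented matrix:
R1 ← R1 / (-15).
R2 ← R2 + 18·R1.
R3 ← R3 + 2·R1.
R4 ← R4 + 11·R1.
R2 ← R2 / (87/5).
R1 ← R1 − 17/15·R2.
R3 ← R3 + 56/15·R2.
R4 ← R4 − 352/15·R2.
R3 ← R3 / (-5204/261).
R1 ← R1 − 107/261·R3.
R2 ← R2 + 11/87·R3.
R4 ← R4 − 3367/261·R3.
R4 ← R4 / (18563/2602).
R1 ← R1 + 509/2602·R4.
R2 ← R2 + 913/2602·R4.
R3 ← R3 + 2017/2602·R4.
Reading off the reduced rows gives x = 5, y = -2, z = 5, u = 2.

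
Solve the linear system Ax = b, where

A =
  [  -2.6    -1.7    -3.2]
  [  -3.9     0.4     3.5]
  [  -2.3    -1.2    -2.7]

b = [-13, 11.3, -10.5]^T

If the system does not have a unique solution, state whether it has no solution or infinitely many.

x_1 = 0, x_2 = 2, x_3 = 3

Row-reduce the augmented matrix:
R1 ← R1 / (-13/5).
R2 ← R2 + 39/10·R1.
R3 ← R3 + 23/10·R1.
R2 ← R2 / (59/20).
R1 ← R1 − 17/26·R2.
R3 ← R3 − 79/260·R2.
R3 ← R3 / (-2777/3835).
R1 ← R1 + 467/767·R3.
R2 ← R2 − 166/59·R3.
Reading off the reduced rows gives x_1 = 0, x_2 = 2, x_3 = 3.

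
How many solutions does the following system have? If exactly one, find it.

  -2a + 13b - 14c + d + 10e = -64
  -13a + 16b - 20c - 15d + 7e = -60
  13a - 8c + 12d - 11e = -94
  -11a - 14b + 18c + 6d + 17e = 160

infinitely many solutions

Row-reduce:
R1 ← R1 / (-2).
R2 ← R2 + 13·R1.
R3 ← R3 − 13·R1.
R4 ← R4 + 11·R1.
R2 ← R2 / (-137/2).
R1 ← R1 + 13/2·R2.
R3 ← R3 − 169/2·R2.
R4 ← R4 + 171/2·R2.
R3 ← R3 / (-1564/137).
R1 ← R1 − 36/137·R3.
R2 ← R2 + 142/137·R3.
R4 ← R4 − 874/137·R3.
R4 ← R4 / (777/34).
R1 ← R1 − 530/391·R4.
R2 ← R2 − 815/782·R4.
R3 ← R3 − 1099/1564·R4.
Rank is 4 with 5 unknowns, leaving e free.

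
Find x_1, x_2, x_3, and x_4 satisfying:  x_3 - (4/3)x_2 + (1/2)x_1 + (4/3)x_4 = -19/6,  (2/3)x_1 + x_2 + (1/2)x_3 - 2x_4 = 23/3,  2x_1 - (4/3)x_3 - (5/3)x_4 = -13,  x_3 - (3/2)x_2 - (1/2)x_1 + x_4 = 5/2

Row-reduce the augmented matrix:
R1 ← R1 / (1/2).
R2 ← R2 − 2/3·R1.
R3 ← R3 − 2·R1.
R4 ← R4 + 1/2·R1.
R2 ← R2 / (25/9).
R1 ← R1 + 8/3·R2.
R3 ← R3 − 16/3·R2.
R4 ← R4 + 17/6·R2.
R3 ← R3 / (-56/15).
R1 ← R1 − 6/5·R3.
R2 ← R2 + 3/10·R3.
R4 ← R4 − 23/20·R3.
R4 ← R4 / (-323/224).
R1 ← R1 + 123/140·R4.
R2 ← R2 + 773/560·R4.
R3 ← R3 + 19/280·R4.
Reading off the reduced rows gives x_1 = -5, x_2 = 2, x_3 = 6, x_4 = -3.

x_1 = -5, x_2 = 2, x_3 = 6, x_4 = -3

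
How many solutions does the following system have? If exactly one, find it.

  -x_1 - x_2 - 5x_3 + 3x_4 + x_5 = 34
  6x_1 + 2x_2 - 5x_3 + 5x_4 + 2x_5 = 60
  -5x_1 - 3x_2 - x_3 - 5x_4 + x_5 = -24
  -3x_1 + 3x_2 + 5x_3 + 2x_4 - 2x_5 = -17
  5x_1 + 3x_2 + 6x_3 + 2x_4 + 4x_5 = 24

Row-reduce the augmented matrix:
R1 ← R1 / (-1).
R2 ← R2 − 6·R1.
R3 ← R3 + 5·R1.
R4 ← R4 + 3·R1.
R5 ← R5 − 5·R1.
R2 ← R2 / (-4).
R1 ← R1 − 1·R2.
R3 ← R3 − 2·R2.
R4 ← R4 − 6·R2.
R5 ← R5 + 2·R2.
R3 ← R3 / (13/2).
R1 ← R1 + 15/4·R3.
R2 ← R2 − 35/4·R3.
R4 ← R4 + 65/2·R3.
R5 ← R5 + 3/2·R3.
R4 ← R4 / (-15).
R1 ← R1 + 28/13·R4.
R2 ← R2 − 74/13·R4.
R3 ← R3 + 17/13·R4.
R5 ← R5 − 46/13·R4.
R5 ← R5 / (1297/195).
R1 ← R1 + 1/195·R5.
R2 ← R2 − 128/195·R5.
R3 ← R3 + 119/195·R5.
R4 ← R4 + 7/15·R5.
Reading off the reduced rows gives x_1 = 1, x_2 = 1, x_3 = -3, x_4 = 5, x_5 = 6.

x_1 = 1, x_2 = 1, x_3 = -3, x_4 = 5, x_5 = 6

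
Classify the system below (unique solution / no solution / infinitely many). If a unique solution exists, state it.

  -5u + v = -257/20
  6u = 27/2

u = 9/4, v = -8/5

Row-reduce the augmented matrix:
R1 ← R1 / (-5).
R2 ← R2 − 6·R1.
R2 ← R2 / (6/5).
R1 ← R1 + 1/5·R2.
Reading off the reduced rows gives u = 9/4, v = -8/5.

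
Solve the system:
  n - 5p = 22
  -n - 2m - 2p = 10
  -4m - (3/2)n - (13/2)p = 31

infinitely many solutions

Row-reduce:
Swap R1 and R2.
R1 ← R1 / (-2).
R3 ← R3 + 4·R1.
R1 ← R1 − 1/2·R2.
R3 ← R3 − 1/2·R2.
Rank is 2 with 3 unknowns, leaving p free.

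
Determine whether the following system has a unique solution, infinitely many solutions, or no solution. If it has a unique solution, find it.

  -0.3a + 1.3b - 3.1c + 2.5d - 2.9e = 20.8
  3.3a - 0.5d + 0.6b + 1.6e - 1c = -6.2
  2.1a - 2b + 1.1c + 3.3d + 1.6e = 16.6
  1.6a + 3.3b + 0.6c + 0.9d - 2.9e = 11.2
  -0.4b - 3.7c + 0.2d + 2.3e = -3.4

Row-reduce the augmented matrix:
R1 ← R1 / (-3/10).
R2 ← R2 − 33/10·R1.
R3 ← R3 − 21/10·R1.
R4 ← R4 − 8/5·R1.
R2 ← R2 / (149/10).
R1 ← R1 + 13/3·R2.
R3 ← R3 − 71/10·R2.
R4 ← R4 − 307/30·R2.
R5 ← R5 + 2/5·R2.
R3 ← R3 / (-5773/1490).
R1 ← R1 − 56/447·R3.
R2 ← R2 + 351/149·R3.
R4 ← R4 − 7307/894·R3.
R5 ← R5 + 6917/1490·R3.
R4 ← R4 / (93577/7530).
R1 ← R1 + 169/753·R4.
R2 ← R2 + 756/251·R4.
R3 ← R3 + 514/251·R4.
R5 ← R5 + 2154/251·R4.
R5 ← R5 / (8918419/4304542).
R1 ← R1 − 1288238/2152271·R5.
R2 ← R2 + 2215023/2152271·R5.
R3 ← R3 − 45466/2152271·R5.
R4 ← R4 + 1133856/2152271·R5.
Reading off the reduced rows gives a = 0, b = 0, c = 0, d = 6, e = -2.

a = 0, b = 0, c = 0, d = 6, e = -2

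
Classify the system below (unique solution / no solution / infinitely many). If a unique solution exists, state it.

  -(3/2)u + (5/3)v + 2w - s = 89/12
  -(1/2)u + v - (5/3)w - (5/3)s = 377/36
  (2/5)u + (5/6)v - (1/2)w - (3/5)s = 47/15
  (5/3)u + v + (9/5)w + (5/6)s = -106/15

Row-reduce the augmented matrix:
R1 ← R1 / (-3/2).
R2 ← R2 + 1/2·R1.
R3 ← R3 − 2/5·R1.
R4 ← R4 − 5/3·R1.
R2 ← R2 / (4/9).
R1 ← R1 + 10/9·R2.
R3 ← R3 − 23/18·R2.
R4 ← R4 − 77/27·R2.
R3 ← R3 / (809/120).
R1 ← R1 + 43/6·R3.
R2 ← R2 + 21/4·R3.
R4 ← R4 − 3419/180·R3.
R4 ← R4 / (-653/8090).
R1 ← R1 − 394/809·R4.
R2 ← R2 + 558/809·R4.
R3 ← R3 − 356/809·R4.
Reading off the reduced rows gives u = -5/2, v = 2, w = -4/3, s = -3.

u = -5/2, v = 2, w = -4/3, s = -3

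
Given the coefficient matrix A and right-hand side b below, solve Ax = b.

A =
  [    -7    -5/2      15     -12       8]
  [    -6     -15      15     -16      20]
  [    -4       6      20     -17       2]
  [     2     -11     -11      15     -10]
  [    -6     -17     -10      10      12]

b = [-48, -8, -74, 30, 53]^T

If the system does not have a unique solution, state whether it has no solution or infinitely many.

no solution

Row-reduce:
R1 ← R1 / (-7).
R2 ← R2 + 6·R1.
R3 ← R3 + 4·R1.
R4 ← R4 − 2·R1.
R5 ← R5 + 6·R1.
R2 ← R2 / (-90/7).
R1 ← R1 − 5/14·R2.
R3 ← R3 − 52/7·R2.
R4 ← R4 + 82/7·R2.
R5 ← R5 + 104/7·R2.
R3 ← R3 / (38/3).
R1 ← R1 + 25/12·R3.
R2 ← R2 + 1/6·R3.
R4 ← R4 + 26/3·R3.
R5 ← R5 + 76/3·R3.
R4 ← R4 / (144/19).
R1 ← R1 + 299/456·R4.
R2 ← R2 − 61/228·R4.
R3 ← R3 + 121/114·R4.
Row 5 reduces to 0 = 1, a contradiction. The system is inconsistent.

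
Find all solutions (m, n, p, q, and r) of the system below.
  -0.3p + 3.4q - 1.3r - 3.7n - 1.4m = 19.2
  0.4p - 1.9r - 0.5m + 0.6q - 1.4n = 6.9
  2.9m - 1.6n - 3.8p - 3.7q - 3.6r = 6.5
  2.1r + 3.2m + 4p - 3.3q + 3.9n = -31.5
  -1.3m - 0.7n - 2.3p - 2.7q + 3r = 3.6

m = -2, n = -3, p = -2, q = 1, r = -1

Row-reduce the augmented matrix:
R1 ← R1 / (-7/5).
R2 ← R2 + 1/2·R1.
R3 ← R3 − 29/10·R1.
R4 ← R4 − 16/5·R1.
R5 ← R5 + 13/10·R1.
R2 ← R2 / (-11/140).
R1 ← R1 − 37/14·R2.
R3 ← R3 + 1297/140·R2.
R4 ← R4 + 319/70·R2.
R5 ← R5 − 383/140·R2.
R3 ← R3 / (-3532/55).
R1 ← R1 − 190/11·R3.
R2 ← R2 + 71/11·R3.
R4 ← R4 + 261/10·R3.
R5 ← R5 − 172/11·R3.
R4 ← R4 / (657229/70640).
R1 ← R1 + 9573/3532·R4.
R2 ← R2 − 1429/7064·R4.
R3 ← R3 + 8335/7064·R4.
R5 ← R5 + 38833/4415·R4.
R5 ← R5 / (12064237/1314458).
R1 ← R1 − 777129/657229·R5.
R2 ← R2 − 1011668/657229·R5.
R3 ← R3 + 321489/657229·R5.
R4 ← R4 − 1141267/657229·R5.
Reading off the reduced rows gives m = -2, n = -3, p = -2, q = 1, r = -1.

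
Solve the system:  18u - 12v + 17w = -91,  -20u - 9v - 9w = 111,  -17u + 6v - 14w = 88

u = -6, v = 0, w = 1

Row-reduce the augmented matrix:
R1 ← R1 / (18).
R2 ← R2 + 20·R1.
R3 ← R3 + 17·R1.
R2 ← R2 / (-67/3).
R1 ← R1 + 2/3·R2.
R3 ← R3 + 16/3·R2.
R3 ← R3 / (-41/134).
R1 ← R1 − 87/134·R3.
R2 ← R2 + 89/201·R3.
Reading off the reduced rows gives u = -6, v = 0, w = 1.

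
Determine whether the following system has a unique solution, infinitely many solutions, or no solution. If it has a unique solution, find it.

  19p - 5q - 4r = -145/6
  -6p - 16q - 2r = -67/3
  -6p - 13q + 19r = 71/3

p = -1/2, q = 4/3, r = 2

Row-reduce the augmented matrix:
R1 ← R1 / (19).
R2 ← R2 + 6·R1.
R3 ← R3 + 6·R1.
R2 ← R2 / (-334/19).
R1 ← R1 + 5/19·R2.
R3 ← R3 + 277/19·R2.
R3 ← R3 / (3414/167).
R1 ← R1 + 27/167·R3.
R2 ← R2 − 31/167·R3.
Reading off the reduced rows gives p = -1/2, q = 4/3, r = 2.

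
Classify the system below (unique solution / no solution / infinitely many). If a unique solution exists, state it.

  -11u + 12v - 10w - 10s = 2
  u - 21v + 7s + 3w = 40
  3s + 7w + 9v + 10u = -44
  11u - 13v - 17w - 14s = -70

no solution

Row-reduce:
R1 ← R1 / (-11).
R2 ← R2 − 1·R1.
R3 ← R3 − 10·R1.
R4 ← R4 − 11·R1.
R2 ← R2 / (-219/11).
R1 ← R1 + 12/11·R2.
R3 ← R3 − 219/11·R2.
R4 ← R4 + 1·R2.
Swap R3 and R4.
R3 ← R3 / (-5936/219).
R1 ← R1 − 58/73·R3.
R2 ← R2 + 23/219·R3.
Row 4 reduces to 0 = -2, a contradiction. The system is inconsistent.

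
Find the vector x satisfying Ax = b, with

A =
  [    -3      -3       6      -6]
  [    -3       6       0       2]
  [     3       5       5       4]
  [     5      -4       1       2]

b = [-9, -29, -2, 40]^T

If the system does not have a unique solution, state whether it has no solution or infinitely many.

x_1 = 1, x_2 = -6, x_3 = 1, x_4 = 5

Row-reduce the augmented matrix:
R1 ← R1 / (-3).
R2 ← R2 + 3·R1.
R3 ← R3 − 3·R1.
R4 ← R4 − 5·R1.
R2 ← R2 / (9).
R1 ← R1 − 1·R2.
R3 ← R3 − 2·R2.
R4 ← R4 + 9·R2.
R3 ← R3 / (37/3).
R1 ← R1 + 4/3·R3.
R2 ← R2 + 2/3·R3.
R4 ← R4 − 5·R3.
R4 ← R4 / (170/111).
R1 ← R1 − 26/37·R4.
R2 ← R2 − 76/111·R4.
R3 ← R3 + 34/111·R4.
Reading off the reduced rows gives x_1 = 1, x_2 = -6, x_3 = 1, x_4 = 5.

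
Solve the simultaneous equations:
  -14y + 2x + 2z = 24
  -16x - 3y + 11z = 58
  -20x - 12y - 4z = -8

Row-reduce the augmented matrix:
R1 ← R1 / (2).
R2 ← R2 + 16·R1.
R3 ← R3 + 20·R1.
R2 ← R2 / (-115).
R1 ← R1 + 7·R2.
R3 ← R3 + 152·R2.
R3 ← R3 / (-2264/115).
R1 ← R1 + 74/115·R3.
R2 ← R2 + 27/115·R3.
Reading off the reduced rows gives x = 0, y = -1, z = 5.

x = 0, y = -1, z = 5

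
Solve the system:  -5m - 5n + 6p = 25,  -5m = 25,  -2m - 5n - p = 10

Row-reduce the augmented matrix:
R1 ← R1 / (-5).
R2 ← R2 + 5·R1.
R3 ← R3 + 2·R1.
R2 ← R2 / (5).
R1 ← R1 − 1·R2.
R3 ← R3 + 3·R2.
R3 ← R3 / (-7).
R2 ← R2 + 6/5·R3.
Reading off the reduced rows gives m = -5, n = 0, p = 0.

m = -5, n = 0, p = 0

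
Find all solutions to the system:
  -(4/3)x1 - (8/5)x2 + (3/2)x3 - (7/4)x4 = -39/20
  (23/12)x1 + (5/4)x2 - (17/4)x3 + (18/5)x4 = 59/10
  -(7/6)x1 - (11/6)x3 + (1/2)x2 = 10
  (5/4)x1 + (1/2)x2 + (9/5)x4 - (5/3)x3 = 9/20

Row-reduce:
R1 ← R1 / (-4/3).
R2 ← R2 − 23/12·R1.
R3 ← R3 + 7/6·R1.
R4 ← R4 − 5/4·R1.
R2 ← R2 / (-21/20).
R1 ← R1 − 6/5·R2.
R3 ← R3 − 19/10·R2.
R4 ← R4 + 1·R2.
R3 ← R3 / (-1165/168).
R1 ← R1 + 197/56·R3.
R2 ← R2 − 335/168·R3.
R4 ← R4 − 1165/672·R3.
Rank is 3 with 4 unknowns, leaving x4 free.

infinitely many solutions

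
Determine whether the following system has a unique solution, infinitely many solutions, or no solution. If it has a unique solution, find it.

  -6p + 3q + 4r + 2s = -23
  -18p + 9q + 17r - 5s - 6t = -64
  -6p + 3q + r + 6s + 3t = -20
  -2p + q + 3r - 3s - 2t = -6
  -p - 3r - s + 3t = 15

Row-reduce:
R1 ← R1 / (-6).
R2 ← R2 + 18·R1.
R3 ← R3 + 6·R1.
R4 ← R4 + 2·R1.
R5 ← R5 + 1·R1.
Swap R2 and R5.
R2 ← R2 / (-1/2).
R1 ← R1 + 1/2·R2.
R3 ← R3 / (-3).
R1 ← R1 − 3·R3.
R2 ← R2 − 22/3·R3.
R4 ← R4 − 5/3·R3.
R5 ← R5 − 5·R3.
R4 ← R4 / (-13/9).
R1 ← R1 − 5·R4.
R2 ← R2 − 112/9·R4.
R3 ← R3 + 4/3·R4.
R5 ← R5 + 13/3·R4.
Rank is 4 with 5 unknowns, leaving t free.

infinitely many solutions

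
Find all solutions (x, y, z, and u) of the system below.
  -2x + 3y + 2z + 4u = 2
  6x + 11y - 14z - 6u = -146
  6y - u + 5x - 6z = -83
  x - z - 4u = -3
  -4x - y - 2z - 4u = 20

x = -5, y = -4, z = 6, u = -2

Row-reduce the augmented matrix:
R1 ← R1 / (-2).
R2 ← R2 − 6·R1.
R3 ← R3 − 5·R1.
R4 ← R4 − 1·R1.
R5 ← R5 + 4·R1.
R2 ← R2 / (20).
R1 ← R1 + 3/2·R2.
R3 ← R3 − 27/2·R2.
R4 ← R4 − 3/2·R2.
R5 ← R5 + 7·R2.
R3 ← R3 / (22/5).
R1 ← R1 + 8/5·R3.
R2 ← R2 + 2/5·R3.
R4 ← R4 − 3/5·R3.
R5 ← R5 + 44/5·R3.
R4 ← R4 / (-25/8).
R1 ← R1 − 1/4·R4.
R2 ← R2 − 3/4·R4.
R3 ← R3 − 9/8·R4.
R5 reduces to 0 = 0, so the extra equation is consistent.
Reading off the reduced rows gives x = -5, y = -4, z = 6, u = -2.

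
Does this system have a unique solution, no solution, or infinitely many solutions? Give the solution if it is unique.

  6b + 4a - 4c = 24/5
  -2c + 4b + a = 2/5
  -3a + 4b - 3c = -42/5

a = 2, b = 0, c = 4/5

Row-reduce the augmented matrix:
R1 ← R1 / (4).
R2 ← R2 − 1·R1.
R3 ← R3 + 3·R1.
R2 ← R2 / (5/2).
R1 ← R1 − 3/2·R2.
R3 ← R3 − 17/2·R2.
R3 ← R3 / (-13/5).
R1 ← R1 + 2/5·R3.
R2 ← R2 + 2/5·R3.
Reading off the reduced rows gives a = 2, b = 0, c = 4/5.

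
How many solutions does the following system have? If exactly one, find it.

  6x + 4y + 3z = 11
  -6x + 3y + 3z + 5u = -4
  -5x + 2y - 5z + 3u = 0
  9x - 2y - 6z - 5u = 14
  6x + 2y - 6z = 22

Row-reduce:
R1 ← R1 / (6).
R2 ← R2 + 6·R1.
R3 ← R3 + 5·R1.
R4 ← R4 − 9·R1.
R5 ← R5 − 6·R1.
R2 ← R2 / (7).
R1 ← R1 − 2/3·R2.
R3 ← R3 − 16/3·R2.
R4 ← R4 + 8·R2.
R5 ← R5 + 2·R2.
R3 ← R3 / (-99/14).
R1 ← R1 + 1/14·R3.
R2 ← R2 − 6/7·R3.
R4 ← R4 + 51/14·R3.
R5 ← R5 + 51/7·R3.
R4 ← R4 / (112/99).
R1 ← R1 + 139/297·R4.
R2 ← R2 − 61/99·R4.
R3 ← R3 − 34/297·R4.
R5 ← R5 − 224/99·R4.
Row 5 reduces to 0 = 2, a contradiction. The system is inconsistent.

no solution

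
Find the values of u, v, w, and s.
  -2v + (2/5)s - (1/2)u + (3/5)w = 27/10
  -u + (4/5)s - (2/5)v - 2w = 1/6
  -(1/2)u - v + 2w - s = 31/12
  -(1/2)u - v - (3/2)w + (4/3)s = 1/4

u = 0, v = -7/4, w = -1/3, s = -3/2

Row-reduce the augmented matrix:
R1 ← R1 / (-1/2).
R2 ← R2 + 1·R1.
R3 ← R3 + 1/2·R1.
R4 ← R4 + 1/2·R1.
R2 ← R2 / (18/5).
R1 ← R1 − 4·R2.
R3 ← R3 − 1·R2.
R4 ← R4 − 1·R2.
R3 ← R3 / (103/45).
R1 ← R1 − 106/45·R3.
R2 ← R2 + 8/9·R3.
R4 ← R4 + 109/90·R3.
R4 ← R4 / (119/618).
R1 ← R1 − 66/103·R4.
R2 ← R2 + 56/103·R4.
R3 ← R3 + 63/103·R4.
Reading off the reduced rows gives u = 0, v = -7/4, w = -1/3, s = -3/2.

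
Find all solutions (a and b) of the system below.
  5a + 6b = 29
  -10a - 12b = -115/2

Row-reduce:
R1 ← R1 / (5).
R2 ← R2 + 10·R1.
Row 2 reduces to 0 = 1/2, a contradiction. The system is inconsistent.

no solution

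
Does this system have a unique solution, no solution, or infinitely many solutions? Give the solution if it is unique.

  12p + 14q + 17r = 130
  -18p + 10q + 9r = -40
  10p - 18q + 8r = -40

p = 5, q = 5, r = 0

Row-reduce the augmented matrix:
R1 ← R1 / (12).
R2 ← R2 + 18·R1.
R3 ← R3 − 10·R1.
R2 ← R2 / (31).
R1 ← R1 − 7/6·R2.
R3 ← R3 + 89/3·R2.
R3 ← R3 / (2497/93).
R1 ← R1 − 11/93·R3.
R2 ← R2 − 69/62·R3.
Reading off the reduced rows gives p = 5, q = 5, r = 0.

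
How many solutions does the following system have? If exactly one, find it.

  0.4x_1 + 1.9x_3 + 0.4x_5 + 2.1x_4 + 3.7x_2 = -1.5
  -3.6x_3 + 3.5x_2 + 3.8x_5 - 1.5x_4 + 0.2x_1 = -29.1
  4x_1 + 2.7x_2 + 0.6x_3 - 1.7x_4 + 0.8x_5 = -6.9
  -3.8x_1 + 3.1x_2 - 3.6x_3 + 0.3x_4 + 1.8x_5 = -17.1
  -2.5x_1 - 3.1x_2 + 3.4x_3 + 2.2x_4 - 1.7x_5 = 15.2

x_1 = 1, x_2 = -1, x_3 = 0, x_4 = 2, x_5 = -6

Row-reduce the augmented matrix:
R1 ← R1 / (2/5).
R2 ← R2 − 1/5·R1.
R3 ← R3 − 4·R1.
R4 ← R4 + 19/5·R1.
R5 ← R5 + 5/2·R1.
R2 ← R2 / (33/20).
R1 ← R1 − 37/4·R2.
R3 ← R3 + 343/10·R2.
R4 ← R4 − 153/4·R2.
R5 ← R5 − 801/40·R2.
R3 ← R3 / (-7457/66).
R1 ← R1 − 1997/66·R3.
R2 ← R2 + 91/33·R3.
R4 ← R4 − 6596/55·R3.
R5 ← R5 − 15509/220·R3.
R4 ← R4 / (-185949/186425).
R1 ← R1 + 27203/37285·R4.
R2 ← R2 − 11273/37285·R4.
R3 ← R3 − 24984/37285·R4.
R5 ← R5 + 179899/186425·R4.
R5 ← R5 / (3312707/929745).
R1 ← R1 − 247537/185949·R5.
R2 ← R2 + 21790/185949·R5.
R3 ← R3 + 38312/20661·R5.
R4 ← R4 − 338630/185949·R5.
Reading off the reduced rows gives x_1 = 1, x_2 = -1, x_3 = 0, x_4 = 2, x_5 = -6.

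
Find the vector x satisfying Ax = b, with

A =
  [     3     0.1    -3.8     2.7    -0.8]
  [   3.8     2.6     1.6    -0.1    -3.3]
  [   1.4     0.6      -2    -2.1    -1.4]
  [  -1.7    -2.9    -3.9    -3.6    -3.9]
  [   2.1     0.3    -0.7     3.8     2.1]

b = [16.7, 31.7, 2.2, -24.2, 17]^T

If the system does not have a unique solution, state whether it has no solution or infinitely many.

x_1 = 6, x_2 = 1, x_3 = 2, x_4 = 2, x_5 = -1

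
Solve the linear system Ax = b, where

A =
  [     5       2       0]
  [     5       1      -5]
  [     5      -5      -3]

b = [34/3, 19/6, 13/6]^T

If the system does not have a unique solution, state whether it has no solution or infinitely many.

x_1 = 2, x_2 = 2/3, x_3 = 3/2

Row-reduce the augmented matrix:
R1 ← R1 / (5).
R2 ← R2 − 5·R1.
R3 ← R3 − 5·R1.
R2 ← R2 / (-1).
R1 ← R1 − 2/5·R2.
R3 ← R3 + 7·R2.
R3 ← R3 / (32).
R1 ← R1 + 2·R3.
R2 ← R2 − 5·R3.
Reading off the reduced rows gives x_1 = 2, x_2 = 2/3, x_3 = 3/2.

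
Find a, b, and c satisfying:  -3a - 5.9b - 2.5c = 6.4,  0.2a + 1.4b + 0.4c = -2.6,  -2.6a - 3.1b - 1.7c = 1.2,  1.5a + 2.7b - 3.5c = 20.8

Row-reduce the augmented matrix:
R1 ← R1 / (-3).
R2 ← R2 − 1/5·R1.
R3 ← R3 + 13/5·R1.
R4 ← R4 − 3/2·R1.
R2 ← R2 / (151/150).
R1 ← R1 − 59/30·R2.
R3 ← R3 − 151/75·R2.
R4 ← R4 + 1/4·R2.
Swap R3 and R4.
R3 ← R3 / (-1417/302).
R1 ← R1 − 57/151·R3.
R2 ← R2 − 35/151·R3.
R4 reduces to 0 = 0, so the extra equation is consistent.
Reading off the reduced rows gives a = 4, b = -1, c = -5.

a = 4, b = -1, c = -5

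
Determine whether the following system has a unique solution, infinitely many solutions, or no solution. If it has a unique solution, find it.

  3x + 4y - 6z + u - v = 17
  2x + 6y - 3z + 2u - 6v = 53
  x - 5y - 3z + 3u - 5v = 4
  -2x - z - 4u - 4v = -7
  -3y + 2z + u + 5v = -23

Row-reduce:
R1 ← R1 / (3).
R2 ← R2 − 2·R1.
R3 ← R3 − 1·R1.
R4 ← R4 + 2·R1.
R2 ← R2 / (10/3).
R1 ← R1 − 4/3·R2.
R3 ← R3 + 19/3·R2.
R4 ← R4 − 8/3·R2.
R5 ← R5 + 3·R2.
R3 ← R3 / (9/10).
R1 ← R1 + 12/5·R3.
R2 ← R2 − 3/10·R3.
R4 ← R4 + 29/5·R3.
R5 ← R5 − 29/10·R3.
R4 ← R4 / (262/9).
R1 ← R1 − 41/3·R4.
R2 ← R2 + 4/3·R4.
R3 ← R3 − 52/9·R4.
R5 ← R5 + 131/9·R4.
Rank is 4 with 5 unknowns, leaving v free.

infinitely many solutions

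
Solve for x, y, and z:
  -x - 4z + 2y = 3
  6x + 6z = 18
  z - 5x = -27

Row-reduce the augmented matrix:
R1 ← R1 / (-1).
R2 ← R2 − 6·R1.
R3 ← R3 + 5·R1.
R2 ← R2 / (12).
R1 ← R1 + 2·R2.
R3 ← R3 + 10·R2.
R3 ← R3 / (6).
R1 ← R1 − 1·R3.
R2 ← R2 + 3/2·R3.
Reading off the reduced rows gives x = 5, y = 0, z = -2.

x = 5, y = 0, z = -2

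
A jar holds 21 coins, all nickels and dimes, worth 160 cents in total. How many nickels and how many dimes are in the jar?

nickels: 10, dimes: 11

Let n = nickels, d = dimes.
  d + n = 21
  5n + 10d = 160
Row-reduce the augmented matrix:
R2 ← R2 − 5·R1.
R2 ← R2 / (5).
R1 ← R1 − 1·R2.
Reading off the reduced rows gives n = 10, d = 11.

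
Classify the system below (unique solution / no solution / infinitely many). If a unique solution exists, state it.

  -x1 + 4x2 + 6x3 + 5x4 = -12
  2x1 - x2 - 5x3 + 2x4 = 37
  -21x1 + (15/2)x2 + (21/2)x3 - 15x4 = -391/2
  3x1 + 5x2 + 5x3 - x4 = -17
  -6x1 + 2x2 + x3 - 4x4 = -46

no solution

Row-reduce:
R1 ← R1 / (-1).
R2 ← R2 − 2·R1.
R3 ← R3 + 21·R1.
R4 ← R4 − 3·R1.
R5 ← R5 + 6·R1.
R2 ← R2 / (7).
R1 ← R1 + 4·R2.
R3 ← R3 + 153/2·R2.
R4 ← R4 − 17·R2.
R5 ← R5 + 22·R2.
R3 ← R3 / (-39).
R1 ← R1 + 2·R3.
R2 ← R2 − 1·R3.
R4 ← R4 − 6·R3.
R5 ← R5 + 13·R3.
R4 ← R4 / (-94/7).
R1 ← R1 − 9/7·R4.
R2 ← R2 − 2·R4.
R3 ← R3 + 2/7·R4.
Row 5 reduces to 0 = 2/3, a contradiction. The system is inconsistent.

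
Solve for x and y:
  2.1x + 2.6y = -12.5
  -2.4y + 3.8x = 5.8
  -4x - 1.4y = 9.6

x = -1, y = -4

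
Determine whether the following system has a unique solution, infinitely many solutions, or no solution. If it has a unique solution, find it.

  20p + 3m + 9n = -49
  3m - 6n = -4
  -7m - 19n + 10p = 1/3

Row-reduce the augmented matrix:
R1 ← R1 / (3).
R2 ← R2 − 3·R1.
R3 ← R3 + 7·R1.
R2 ← R2 / (-15).
R1 ← R1 − 3·R2.
R3 ← R3 − 2·R2.
R3 ← R3 / (54).
R1 ← R1 − 8/3·R3.
R2 ← R2 − 4/3·R3.
Reading off the reduced rows gives m = -2, n = -1/3, p = -2.

m = -2, n = -1/3, p = -2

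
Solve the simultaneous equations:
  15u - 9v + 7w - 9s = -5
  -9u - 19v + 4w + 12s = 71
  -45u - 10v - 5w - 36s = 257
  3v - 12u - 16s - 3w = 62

Row-reduce:
R1 ← R1 / (15).
R2 ← R2 + 9·R1.
R3 ← R3 + 45·R1.
R4 ← R4 + 12·R1.
R2 ← R2 / (-122/5).
R1 ← R1 + 3/5·R2.
R3 ← R3 + 37·R2.
R4 ← R4 + 21/5·R2.
R3 ← R3 / (435/122).
R1 ← R1 − 97/366·R3.
R2 ← R2 + 41/122·R3.
R4 ← R4 − 145/122·R3.
Rank is 3 with 4 unknowns, leaving s free.

infinitely many solutions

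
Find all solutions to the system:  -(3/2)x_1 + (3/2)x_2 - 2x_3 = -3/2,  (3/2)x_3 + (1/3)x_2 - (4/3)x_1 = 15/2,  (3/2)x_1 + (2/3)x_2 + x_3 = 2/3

x_1 = -2, x_2 = 1, x_3 = 3

Row-reduce the augmented matrix:
R1 ← R1 / (-3/2).
R2 ← R2 + 4/3·R1.
R3 ← R3 − 3/2·R1.
R2 ← R2 / (-1).
R1 ← R1 + 1·R2.
R3 ← R3 − 13/6·R2.
R3 ← R3 / (659/108).
R1 ← R1 + 35/18·R3.
R2 ← R2 + 59/18·R3.
Reading off the reduced rows gives x_1 = -2, x_2 = 1, x_3 = 3.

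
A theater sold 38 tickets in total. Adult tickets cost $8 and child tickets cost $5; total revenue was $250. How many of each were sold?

adult tickets: 20, child tickets: 18

Let a = adult tickets, c = child tickets.
  a + c = 38
  8a + 5c = 250
From equation 1: a = 38 − c.
Substitute into equation 2 and solve: c = 18.
Then a = 20.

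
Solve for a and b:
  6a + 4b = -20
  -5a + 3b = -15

Row-reduce the augmented matrix:
R1 ← R1 / (6).
R2 ← R2 + 5·R1.
R2 ← R2 / (19/3).
R1 ← R1 − 2/3·R2.
Reading off the reduced rows gives a = 0, b = -5.

a = 0, b = -5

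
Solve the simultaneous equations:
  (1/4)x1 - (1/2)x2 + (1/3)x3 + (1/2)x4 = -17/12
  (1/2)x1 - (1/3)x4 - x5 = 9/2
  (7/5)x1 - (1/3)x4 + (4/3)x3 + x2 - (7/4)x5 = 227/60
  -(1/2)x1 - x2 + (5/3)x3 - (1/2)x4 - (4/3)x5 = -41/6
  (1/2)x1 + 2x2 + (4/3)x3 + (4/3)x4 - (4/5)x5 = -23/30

x1 = 3, x2 = 1, x3 = -5, x4 = 0, x5 = -3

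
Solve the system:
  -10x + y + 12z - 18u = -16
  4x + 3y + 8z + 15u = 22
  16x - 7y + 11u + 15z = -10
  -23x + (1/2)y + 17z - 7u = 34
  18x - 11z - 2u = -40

no solution

Row-reduce:
R1 ← R1 / (-10).
R2 ← R2 − 4·R1.
R3 ← R3 − 16·R1.
R4 ← R4 + 23·R1.
R5 ← R5 − 18·R1.
R2 ← R2 / (17/5).
R1 ← R1 + 1/10·R2.
R3 ← R3 + 27/5·R2.
R4 ← R4 + 9/5·R2.
R5 ← R5 − 9/5·R2.
R3 ← R3 / (927/17).
R1 ← R1 + 14/17·R3.
R2 ← R2 − 64/17·R3.
R4 ← R4 + 65/17·R3.
R5 ← R5 − 65/17·R3.
R4 ← R4 / (35365/927).
R1 ← R1 − 3611/1854·R4.
R2 ← R2 − 2473/927·R4.
R3 ← R3 + 92/927·R4.
R5 ← R5 + 35365/927·R4.
Row 5 reduces to 0 = 2, a contradiction. The system is inconsistent.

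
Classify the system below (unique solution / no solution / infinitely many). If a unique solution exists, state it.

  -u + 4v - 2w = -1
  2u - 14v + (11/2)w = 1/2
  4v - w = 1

infinitely many solutions

Row-reduce:
R1 ← R1 / (-1).
R2 ← R2 − 2·R1.
R2 ← R2 / (-6).
R1 ← R1 + 4·R2.
R3 ← R3 − 4·R2.
Rank is 2 with 3 unknowns, leaving w free.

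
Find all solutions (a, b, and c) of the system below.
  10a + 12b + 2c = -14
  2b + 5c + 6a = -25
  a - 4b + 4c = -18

infinitely many solutions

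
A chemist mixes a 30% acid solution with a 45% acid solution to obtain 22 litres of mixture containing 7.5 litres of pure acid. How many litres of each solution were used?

litres of solution A: 16, litres of solution B: 6

Let a = litres of solution A, b = litres of solution B.
  a + b = 22
  (3/10)a + (9/20)b = 15/2
Row-reduce the augmented matrix:
R2 ← R2 − 3/10·R1.
R2 ← R2 / (3/20).
R1 ← R1 − 1·R2.
Reading off the reduced rows gives a = 16, b = 6.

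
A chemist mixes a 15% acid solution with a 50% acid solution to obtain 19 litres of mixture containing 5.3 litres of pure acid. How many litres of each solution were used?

litres of solution A: 12, litres of solution B: 7

Let a = litres of solution A, b = litres of solution B.
  b + a = 19
  (3/20)a + (1/2)b = 53/10
From equation 1: a = 19 − b.
Substitute into equation 2 and solve: b = 7.
Then a = 12.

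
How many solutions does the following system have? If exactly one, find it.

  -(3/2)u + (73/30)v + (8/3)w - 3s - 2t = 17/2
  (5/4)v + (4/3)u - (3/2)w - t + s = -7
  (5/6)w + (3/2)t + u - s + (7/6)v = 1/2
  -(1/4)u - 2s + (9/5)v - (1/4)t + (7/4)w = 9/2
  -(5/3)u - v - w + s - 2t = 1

Row-reduce:
R1 ← R1 / (-3/2).
R2 ← R2 − 4/3·R1.
R3 ← R3 − 1·R1.
R4 ← R4 + 1/4·R1.
R5 ← R5 + 5/3·R1.
R2 ← R2 / (1843/540).
R1 ← R1 + 73/45·R2.
R3 ← R3 − 251/90·R2.
R4 ← R4 − 251/180·R2.
R5 ← R5 + 100/27·R2.
R3 ← R3 / (7003/3686).
R1 ← R1 + 2514/1843·R3.
R2 ← R2 − 470/1843·R3.
R4 ← R4 − 7003/7372·R3.
R5 ← R5 + 5563/1843·R3.
Swap R4 and R5.
R4 ← R4 / (-545/7003).
R1 ← R1 − 222/7003·R4.
R2 ← R2 + 40/149·R4.
R3 ← R3 + 6038/7003·R4.
Rank is 4 with 5 unknowns, leaving t free.

infinitely many solutions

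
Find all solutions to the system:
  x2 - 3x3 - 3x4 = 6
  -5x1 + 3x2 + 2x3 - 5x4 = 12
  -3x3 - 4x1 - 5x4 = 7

infinitely many solutions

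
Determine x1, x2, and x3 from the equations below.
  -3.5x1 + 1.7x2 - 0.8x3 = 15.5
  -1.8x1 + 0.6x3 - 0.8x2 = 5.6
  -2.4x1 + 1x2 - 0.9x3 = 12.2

Row-reduce the augmented matrix:
R1 ← R1 / (-7/2).
R2 ← R2 + 9/5·R1.
R3 ← R3 + 12/5·R1.
R2 ← R2 / (-293/175).
R1 ← R1 + 17/35·R2.
R3 ← R3 + 29/175·R2.
R3 ← R3 / (-1323/2930).
R1 ← R1 + 19/293·R3.
R2 ← R2 + 177/293·R3.
Reading off the reduced rows gives x1 = -4, x2 = -1, x3 = -4.

x1 = -4, x2 = -1, x3 = -4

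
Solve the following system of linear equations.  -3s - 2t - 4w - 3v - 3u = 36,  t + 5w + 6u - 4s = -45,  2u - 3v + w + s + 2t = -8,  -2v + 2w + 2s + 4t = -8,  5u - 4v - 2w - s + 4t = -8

Row-reduce the augmented matrix:
R1 ← R1 / (-3).
R2 ← R2 − 6·R1.
R3 ← R3 − 2·R1.
R5 ← R5 − 5·R1.
R2 ← R2 / (-6).
R1 ← R1 − 1·R2.
R3 ← R3 + 5·R2.
R4 ← R4 + 2·R2.
R5 ← R5 + 9·R2.
R3 ← R3 / (5/6).
R1 ← R1 − 5/6·R3.
R2 ← R2 − 1/2·R3.
R4 ← R4 − 3·R3.
R5 ← R5 + 25/6·R3.
R4 ← R4 / (-316/15).
R1 ← R1 + 8·R4.
R2 ← R2 + 41/15·R4.
R3 ← R3 − 44/5·R4.
R5 ← R5 − 137/3·R4.
R5 ← R5 / (563/79).
R1 ← R1 + 45/79·R5.
R2 ← R2 + 45/79·R5.
R3 ← R3 − 89/79·R5.
R4 ← R4 − 24/79·R5.
Reading off the reduced rows gives u = -4, v = -2, w = -4, s = 0, t = -1.

u = -4, v = -2, w = -4, s = 0, t = -1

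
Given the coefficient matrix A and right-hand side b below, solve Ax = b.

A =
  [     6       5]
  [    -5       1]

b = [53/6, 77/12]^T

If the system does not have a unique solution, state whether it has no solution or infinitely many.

From equation 2: x_2 = 77/12 + 5·x_1.
Substitute into equation 1 and solve: x_1 = -3/4.
Then x_2 = 8/3.

x_1 = -3/4, x_2 = 8/3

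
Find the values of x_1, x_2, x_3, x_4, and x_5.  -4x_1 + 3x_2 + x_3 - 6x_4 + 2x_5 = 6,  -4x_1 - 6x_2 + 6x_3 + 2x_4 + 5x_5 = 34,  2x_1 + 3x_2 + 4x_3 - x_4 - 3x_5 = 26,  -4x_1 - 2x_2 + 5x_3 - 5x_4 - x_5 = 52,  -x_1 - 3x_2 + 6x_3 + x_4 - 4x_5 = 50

x_1 = 2, x_2 = -4, x_3 = 6, x_4 = -4, x_5 = -2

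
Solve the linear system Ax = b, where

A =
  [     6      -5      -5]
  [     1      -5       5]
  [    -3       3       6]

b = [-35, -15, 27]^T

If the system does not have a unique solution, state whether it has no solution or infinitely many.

Row-reduce the augmented matrix:
R1 ← R1 / (6).
R2 ← R2 − 1·R1.
R3 ← R3 + 3·R1.
R2 ← R2 / (-25/6).
R1 ← R1 + 5/6·R2.
R3 ← R3 − 1/2·R2.
R3 ← R3 / (21/5).
R1 ← R1 + 2·R3.
R2 ← R2 + 7/5·R3.
Reading off the reduced rows gives x_1 = 0, x_2 = 5, x_3 = 2.

x_1 = 0, x_2 = 5, x_3 = 2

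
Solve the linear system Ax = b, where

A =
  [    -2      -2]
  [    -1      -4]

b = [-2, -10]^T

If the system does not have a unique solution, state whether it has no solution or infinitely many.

x_1 = -2, x_2 = 3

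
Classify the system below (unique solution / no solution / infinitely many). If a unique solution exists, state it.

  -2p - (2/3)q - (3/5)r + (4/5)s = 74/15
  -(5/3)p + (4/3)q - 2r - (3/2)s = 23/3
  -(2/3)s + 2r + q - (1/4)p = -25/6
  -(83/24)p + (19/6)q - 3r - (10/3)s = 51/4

no solution

Row-reduce:
R1 ← R1 / (-2).
R2 ← R2 + 5/3·R1.
R3 ← R3 + 1/4·R1.
R4 ← R4 + 83/24·R1.
R2 ← R2 / (17/9).
R1 ← R1 − 1/3·R2.
R3 ← R3 − 13/12·R2.
R4 ← R4 − 311/72·R2.
R3 ← R3 / (499/170).
R1 ← R1 − 48/85·R3.
R2 ← R2 + 27/34·R3.
R4 ← R4 − 499/340·R3.
Row 4 reduces to 0 = -1/2, a contradiction. The system is inconsistent.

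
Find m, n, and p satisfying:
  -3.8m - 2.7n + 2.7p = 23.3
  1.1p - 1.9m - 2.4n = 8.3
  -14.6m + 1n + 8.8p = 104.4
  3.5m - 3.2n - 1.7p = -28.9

Row-reduce the augmented matrix:
R1 ← R1 / (-19/5).
R2 ← R2 + 19/10·R1.
R3 ← R3 + 73/5·R1.
R4 ← R4 − 7/2·R1.
R2 ← R2 / (-21/20).
R1 ← R1 − 27/38·R2.
R3 ← R3 − 2161/190·R2.
R4 ← R4 + 2161/380·R2.
R3 ← R3 / (-8542/1995).
R1 ← R1 + 117/133·R3.
R2 ← R2 − 5/21·R3.
R4 ← R4 − 4271/1995·R3.
R4 reduces to 0 = 0, so the extra equation is consistent.
Reading off the reduced rows gives m = -4, n = 2, p = 5.

m = -4, n = 2, p = 5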